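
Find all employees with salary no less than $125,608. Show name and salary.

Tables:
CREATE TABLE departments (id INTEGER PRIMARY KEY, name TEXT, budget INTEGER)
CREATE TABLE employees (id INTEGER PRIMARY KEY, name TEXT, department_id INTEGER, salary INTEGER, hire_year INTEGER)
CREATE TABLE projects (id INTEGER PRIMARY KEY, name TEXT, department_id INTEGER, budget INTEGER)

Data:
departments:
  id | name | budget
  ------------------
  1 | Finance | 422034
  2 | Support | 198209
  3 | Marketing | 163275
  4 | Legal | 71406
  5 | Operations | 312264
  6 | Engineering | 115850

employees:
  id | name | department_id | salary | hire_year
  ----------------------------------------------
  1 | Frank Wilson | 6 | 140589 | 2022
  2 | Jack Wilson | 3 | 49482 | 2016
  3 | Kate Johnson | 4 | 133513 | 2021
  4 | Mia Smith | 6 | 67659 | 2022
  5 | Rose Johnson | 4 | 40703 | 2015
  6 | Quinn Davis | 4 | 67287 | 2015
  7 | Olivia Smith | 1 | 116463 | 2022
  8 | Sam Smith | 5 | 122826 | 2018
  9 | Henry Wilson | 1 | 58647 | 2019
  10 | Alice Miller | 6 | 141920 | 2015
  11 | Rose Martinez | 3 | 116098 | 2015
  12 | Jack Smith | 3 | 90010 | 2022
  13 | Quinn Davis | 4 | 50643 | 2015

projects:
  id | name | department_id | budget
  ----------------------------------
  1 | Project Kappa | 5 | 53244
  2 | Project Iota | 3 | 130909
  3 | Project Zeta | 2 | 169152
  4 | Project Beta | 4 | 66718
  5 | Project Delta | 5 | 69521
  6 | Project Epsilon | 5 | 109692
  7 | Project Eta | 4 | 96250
SELECT name, salary FROM employees WHERE salary >= 125608

Execution result:
name | salary
Frank Wilson | 140589
Kate Johnson | 133513
Alice Miller | 141920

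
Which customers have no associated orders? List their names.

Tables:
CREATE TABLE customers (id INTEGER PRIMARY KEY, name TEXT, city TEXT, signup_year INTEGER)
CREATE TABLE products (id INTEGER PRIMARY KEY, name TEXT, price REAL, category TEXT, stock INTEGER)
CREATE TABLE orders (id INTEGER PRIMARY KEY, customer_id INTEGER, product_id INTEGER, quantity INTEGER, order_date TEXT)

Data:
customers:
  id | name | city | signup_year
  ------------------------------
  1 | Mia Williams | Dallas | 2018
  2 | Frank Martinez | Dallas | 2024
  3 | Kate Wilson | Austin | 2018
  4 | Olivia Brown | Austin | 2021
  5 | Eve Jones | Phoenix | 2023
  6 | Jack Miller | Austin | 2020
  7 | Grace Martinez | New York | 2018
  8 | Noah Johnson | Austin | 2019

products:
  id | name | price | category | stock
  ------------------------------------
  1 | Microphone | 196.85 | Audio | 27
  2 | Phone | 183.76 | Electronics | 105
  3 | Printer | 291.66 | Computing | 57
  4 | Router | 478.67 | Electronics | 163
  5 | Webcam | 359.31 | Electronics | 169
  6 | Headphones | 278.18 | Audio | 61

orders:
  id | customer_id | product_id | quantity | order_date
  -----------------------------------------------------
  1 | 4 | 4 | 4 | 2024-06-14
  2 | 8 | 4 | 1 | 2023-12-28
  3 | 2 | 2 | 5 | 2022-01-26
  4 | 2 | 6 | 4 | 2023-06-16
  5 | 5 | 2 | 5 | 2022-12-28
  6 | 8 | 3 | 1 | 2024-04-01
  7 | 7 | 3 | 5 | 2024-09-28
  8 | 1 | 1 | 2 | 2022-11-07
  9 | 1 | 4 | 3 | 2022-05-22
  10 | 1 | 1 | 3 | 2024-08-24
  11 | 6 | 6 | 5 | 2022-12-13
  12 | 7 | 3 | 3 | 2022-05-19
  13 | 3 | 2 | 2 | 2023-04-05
SELECT p.name FROM customers p LEFT JOIN orders c ON c.customer_id = p.id WHERE c.id IS NULL

Execution result:
(no rows)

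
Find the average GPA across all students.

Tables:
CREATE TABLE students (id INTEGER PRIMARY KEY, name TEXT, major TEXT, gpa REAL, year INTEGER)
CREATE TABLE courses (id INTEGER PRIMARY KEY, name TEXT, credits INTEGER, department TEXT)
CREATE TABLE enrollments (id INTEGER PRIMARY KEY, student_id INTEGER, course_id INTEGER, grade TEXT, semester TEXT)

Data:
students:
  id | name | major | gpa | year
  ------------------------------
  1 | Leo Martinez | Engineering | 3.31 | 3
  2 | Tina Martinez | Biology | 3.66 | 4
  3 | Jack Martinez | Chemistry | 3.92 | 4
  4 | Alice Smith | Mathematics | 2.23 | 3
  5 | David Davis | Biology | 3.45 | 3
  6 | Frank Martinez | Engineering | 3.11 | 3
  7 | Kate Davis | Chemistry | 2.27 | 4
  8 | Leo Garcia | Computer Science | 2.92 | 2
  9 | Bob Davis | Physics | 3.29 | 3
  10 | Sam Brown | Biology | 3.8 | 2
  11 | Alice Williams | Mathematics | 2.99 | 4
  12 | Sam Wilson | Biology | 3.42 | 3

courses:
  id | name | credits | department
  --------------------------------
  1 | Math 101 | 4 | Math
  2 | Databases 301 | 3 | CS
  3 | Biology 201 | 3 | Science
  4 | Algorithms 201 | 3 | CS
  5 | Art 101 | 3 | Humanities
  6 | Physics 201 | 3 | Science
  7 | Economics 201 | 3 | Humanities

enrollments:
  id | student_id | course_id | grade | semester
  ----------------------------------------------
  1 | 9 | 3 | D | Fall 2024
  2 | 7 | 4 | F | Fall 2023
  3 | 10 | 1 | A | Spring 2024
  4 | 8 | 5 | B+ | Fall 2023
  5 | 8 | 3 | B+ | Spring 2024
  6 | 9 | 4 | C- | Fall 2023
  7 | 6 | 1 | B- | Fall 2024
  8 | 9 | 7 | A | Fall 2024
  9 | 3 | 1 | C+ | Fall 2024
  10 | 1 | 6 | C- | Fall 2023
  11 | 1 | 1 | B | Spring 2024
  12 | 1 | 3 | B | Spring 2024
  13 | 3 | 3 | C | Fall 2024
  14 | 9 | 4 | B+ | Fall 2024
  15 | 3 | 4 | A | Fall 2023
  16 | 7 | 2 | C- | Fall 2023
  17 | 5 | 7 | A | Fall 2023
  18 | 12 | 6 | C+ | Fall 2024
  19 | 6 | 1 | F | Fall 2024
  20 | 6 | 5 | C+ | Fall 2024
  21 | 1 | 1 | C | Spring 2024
SELECT AVG(gpa) FROM students

Execution result:
3.20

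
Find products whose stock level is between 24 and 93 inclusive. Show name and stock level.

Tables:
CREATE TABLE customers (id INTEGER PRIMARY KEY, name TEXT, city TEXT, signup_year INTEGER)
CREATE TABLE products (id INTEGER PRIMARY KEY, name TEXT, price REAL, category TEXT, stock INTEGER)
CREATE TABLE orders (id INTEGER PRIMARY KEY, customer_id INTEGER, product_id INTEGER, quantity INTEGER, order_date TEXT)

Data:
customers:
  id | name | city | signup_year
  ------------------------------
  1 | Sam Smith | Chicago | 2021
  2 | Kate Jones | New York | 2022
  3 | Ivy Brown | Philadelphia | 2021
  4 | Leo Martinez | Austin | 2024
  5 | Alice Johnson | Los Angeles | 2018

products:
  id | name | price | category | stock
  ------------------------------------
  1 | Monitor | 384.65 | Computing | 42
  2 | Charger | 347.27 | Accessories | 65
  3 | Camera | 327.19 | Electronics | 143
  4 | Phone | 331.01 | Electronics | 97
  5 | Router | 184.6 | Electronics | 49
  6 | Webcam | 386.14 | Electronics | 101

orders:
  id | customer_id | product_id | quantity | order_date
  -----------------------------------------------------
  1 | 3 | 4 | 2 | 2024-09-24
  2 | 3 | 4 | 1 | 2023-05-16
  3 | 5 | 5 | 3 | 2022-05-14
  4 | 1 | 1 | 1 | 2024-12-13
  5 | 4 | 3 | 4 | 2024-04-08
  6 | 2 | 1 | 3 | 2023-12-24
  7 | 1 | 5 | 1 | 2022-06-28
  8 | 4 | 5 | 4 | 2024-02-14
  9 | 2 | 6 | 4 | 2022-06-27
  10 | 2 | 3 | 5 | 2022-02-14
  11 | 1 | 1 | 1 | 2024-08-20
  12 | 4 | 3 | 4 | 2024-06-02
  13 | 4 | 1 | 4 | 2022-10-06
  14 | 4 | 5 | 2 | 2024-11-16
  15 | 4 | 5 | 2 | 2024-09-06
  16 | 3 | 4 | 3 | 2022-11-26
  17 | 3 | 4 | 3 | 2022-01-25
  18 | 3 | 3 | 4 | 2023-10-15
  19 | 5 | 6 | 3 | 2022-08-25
SELECT name, stock FROM products WHERE stock BETWEEN 24 AND 93

Execution result:
name | stock
Monitor | 42
Charger | 65
Router | 49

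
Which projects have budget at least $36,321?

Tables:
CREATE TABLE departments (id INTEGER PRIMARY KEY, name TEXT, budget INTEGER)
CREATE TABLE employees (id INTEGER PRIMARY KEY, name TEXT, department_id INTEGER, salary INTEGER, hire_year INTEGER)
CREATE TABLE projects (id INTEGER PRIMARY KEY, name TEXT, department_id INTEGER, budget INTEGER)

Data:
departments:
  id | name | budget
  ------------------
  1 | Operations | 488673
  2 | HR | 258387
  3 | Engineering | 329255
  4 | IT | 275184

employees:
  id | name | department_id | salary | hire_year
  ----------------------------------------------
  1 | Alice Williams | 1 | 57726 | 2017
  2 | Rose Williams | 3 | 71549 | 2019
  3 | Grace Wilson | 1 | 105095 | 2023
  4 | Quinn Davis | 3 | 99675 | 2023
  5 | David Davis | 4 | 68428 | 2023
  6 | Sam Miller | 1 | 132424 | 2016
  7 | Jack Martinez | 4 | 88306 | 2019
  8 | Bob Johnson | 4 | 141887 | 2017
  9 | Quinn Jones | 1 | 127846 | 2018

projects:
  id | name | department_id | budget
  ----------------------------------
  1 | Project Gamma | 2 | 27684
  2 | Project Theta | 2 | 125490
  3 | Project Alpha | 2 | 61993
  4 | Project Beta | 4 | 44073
SELECT name, budget FROM projects WHERE budget >= 36321

Execution result:
name | budget
Project Theta | 125490
Project Alpha | 61993
Project Beta | 44073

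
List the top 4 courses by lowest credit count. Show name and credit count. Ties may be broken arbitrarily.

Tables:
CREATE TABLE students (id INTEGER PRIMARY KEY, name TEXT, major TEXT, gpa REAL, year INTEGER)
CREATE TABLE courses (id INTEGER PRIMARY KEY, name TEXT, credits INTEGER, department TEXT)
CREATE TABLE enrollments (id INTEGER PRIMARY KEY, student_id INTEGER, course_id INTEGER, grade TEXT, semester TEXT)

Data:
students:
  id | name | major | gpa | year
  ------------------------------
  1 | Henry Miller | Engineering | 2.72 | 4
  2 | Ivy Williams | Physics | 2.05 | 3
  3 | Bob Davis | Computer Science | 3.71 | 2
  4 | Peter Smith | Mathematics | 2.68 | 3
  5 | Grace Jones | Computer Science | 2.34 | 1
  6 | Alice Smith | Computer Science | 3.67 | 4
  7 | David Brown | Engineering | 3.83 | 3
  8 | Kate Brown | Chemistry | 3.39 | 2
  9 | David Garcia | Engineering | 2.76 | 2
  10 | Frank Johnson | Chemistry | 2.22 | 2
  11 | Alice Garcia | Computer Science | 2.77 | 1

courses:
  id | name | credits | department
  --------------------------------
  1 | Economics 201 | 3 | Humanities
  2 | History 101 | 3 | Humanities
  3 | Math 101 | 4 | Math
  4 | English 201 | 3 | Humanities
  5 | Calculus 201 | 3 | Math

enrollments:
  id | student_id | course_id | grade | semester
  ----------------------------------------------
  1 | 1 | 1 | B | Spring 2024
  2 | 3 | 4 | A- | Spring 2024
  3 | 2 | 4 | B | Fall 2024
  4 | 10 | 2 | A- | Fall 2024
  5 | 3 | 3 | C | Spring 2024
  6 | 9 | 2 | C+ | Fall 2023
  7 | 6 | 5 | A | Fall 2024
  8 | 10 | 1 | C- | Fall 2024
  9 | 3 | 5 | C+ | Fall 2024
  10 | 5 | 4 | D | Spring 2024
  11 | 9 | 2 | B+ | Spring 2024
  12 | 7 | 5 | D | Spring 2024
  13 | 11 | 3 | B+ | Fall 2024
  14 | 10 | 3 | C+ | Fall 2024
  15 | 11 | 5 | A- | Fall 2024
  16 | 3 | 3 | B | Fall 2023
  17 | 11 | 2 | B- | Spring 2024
SELECT name, credits FROM courses ORDER BY credits ASC LIMIT 4

Execution result:
name | credits
Economics 201 | 3
History 101 | 3
English 201 | 3
Calculus 201 | 3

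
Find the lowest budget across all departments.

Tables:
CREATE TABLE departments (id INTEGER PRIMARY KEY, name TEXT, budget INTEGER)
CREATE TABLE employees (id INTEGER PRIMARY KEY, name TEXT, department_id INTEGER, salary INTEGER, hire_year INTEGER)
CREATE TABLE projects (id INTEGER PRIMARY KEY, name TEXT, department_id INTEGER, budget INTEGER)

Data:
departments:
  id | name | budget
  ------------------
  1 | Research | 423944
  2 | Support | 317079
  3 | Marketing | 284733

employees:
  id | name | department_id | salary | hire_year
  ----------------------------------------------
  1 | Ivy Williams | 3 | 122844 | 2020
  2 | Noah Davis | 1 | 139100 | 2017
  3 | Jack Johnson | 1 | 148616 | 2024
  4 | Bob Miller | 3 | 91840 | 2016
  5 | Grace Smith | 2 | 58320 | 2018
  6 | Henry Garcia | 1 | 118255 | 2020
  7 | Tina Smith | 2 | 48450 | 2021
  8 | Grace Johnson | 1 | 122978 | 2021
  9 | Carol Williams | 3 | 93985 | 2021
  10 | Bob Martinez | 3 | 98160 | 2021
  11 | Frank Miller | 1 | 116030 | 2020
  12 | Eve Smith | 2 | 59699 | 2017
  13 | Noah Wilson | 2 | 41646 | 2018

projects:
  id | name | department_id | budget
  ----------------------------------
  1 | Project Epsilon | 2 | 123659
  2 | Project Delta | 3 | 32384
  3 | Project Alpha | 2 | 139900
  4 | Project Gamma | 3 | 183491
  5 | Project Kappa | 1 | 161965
SELECT MIN(budget) FROM departments

Execution result:
284733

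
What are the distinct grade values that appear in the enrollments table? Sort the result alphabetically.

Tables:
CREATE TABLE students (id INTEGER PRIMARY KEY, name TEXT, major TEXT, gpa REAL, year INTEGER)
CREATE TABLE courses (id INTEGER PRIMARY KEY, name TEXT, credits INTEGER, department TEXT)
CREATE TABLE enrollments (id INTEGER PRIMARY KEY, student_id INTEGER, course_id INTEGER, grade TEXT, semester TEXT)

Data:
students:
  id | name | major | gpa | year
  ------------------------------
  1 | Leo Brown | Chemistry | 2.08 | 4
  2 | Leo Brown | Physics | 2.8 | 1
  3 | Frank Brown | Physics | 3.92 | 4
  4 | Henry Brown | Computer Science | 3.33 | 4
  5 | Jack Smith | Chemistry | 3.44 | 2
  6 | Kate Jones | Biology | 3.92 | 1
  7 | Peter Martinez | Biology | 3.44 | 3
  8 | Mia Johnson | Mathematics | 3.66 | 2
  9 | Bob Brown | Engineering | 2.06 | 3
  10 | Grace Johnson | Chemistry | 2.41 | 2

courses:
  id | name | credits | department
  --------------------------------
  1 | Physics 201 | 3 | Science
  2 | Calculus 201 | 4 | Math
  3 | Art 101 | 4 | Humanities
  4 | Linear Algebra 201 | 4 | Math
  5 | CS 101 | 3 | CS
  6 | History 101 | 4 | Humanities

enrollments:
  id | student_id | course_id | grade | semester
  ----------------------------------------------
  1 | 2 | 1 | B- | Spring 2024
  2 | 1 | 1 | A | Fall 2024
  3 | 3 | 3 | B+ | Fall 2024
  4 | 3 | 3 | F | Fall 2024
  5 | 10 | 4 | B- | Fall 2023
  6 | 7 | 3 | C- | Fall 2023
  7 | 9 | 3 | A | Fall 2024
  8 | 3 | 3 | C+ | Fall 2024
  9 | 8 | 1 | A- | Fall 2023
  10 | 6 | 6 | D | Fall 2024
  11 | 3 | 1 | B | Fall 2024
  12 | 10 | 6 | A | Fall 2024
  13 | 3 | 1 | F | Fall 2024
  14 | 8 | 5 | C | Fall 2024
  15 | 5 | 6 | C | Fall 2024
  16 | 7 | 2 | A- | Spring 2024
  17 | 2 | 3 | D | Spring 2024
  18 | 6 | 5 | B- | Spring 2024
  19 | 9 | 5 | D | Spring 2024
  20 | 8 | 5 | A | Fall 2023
SELECT DISTINCT grade FROM enrollments ORDER BY grade

Execution result:
grade
A
A-
B
B+
B-
C
C+
C-
D
F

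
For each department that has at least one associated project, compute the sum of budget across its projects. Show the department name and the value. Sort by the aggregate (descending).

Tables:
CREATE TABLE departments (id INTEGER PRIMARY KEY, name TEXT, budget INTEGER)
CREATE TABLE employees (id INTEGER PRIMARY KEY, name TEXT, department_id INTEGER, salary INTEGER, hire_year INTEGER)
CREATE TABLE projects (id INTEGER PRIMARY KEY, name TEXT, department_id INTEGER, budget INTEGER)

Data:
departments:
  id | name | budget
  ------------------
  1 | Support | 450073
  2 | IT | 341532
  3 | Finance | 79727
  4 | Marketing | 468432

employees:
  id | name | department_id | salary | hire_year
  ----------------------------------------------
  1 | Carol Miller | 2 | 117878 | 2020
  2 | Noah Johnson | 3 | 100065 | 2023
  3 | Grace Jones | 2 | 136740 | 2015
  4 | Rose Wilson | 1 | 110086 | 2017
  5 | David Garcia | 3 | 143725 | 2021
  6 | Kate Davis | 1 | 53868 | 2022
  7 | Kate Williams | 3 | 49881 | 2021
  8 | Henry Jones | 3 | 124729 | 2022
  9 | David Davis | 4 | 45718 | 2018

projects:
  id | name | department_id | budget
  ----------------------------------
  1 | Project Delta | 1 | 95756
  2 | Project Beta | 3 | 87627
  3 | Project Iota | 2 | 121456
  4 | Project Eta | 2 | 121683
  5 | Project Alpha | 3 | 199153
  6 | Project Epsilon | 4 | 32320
SELECT p.name, SUM(c.budget) AS sum_budget FROM projects c JOIN departments p ON c.department_id = p.id GROUP BY p.id, p.name ORDER BY sum_budget DESC

Execution result:
name | sum_budget
Finance | 286780
IT | 243139
Support | 95756
Marketing | 32320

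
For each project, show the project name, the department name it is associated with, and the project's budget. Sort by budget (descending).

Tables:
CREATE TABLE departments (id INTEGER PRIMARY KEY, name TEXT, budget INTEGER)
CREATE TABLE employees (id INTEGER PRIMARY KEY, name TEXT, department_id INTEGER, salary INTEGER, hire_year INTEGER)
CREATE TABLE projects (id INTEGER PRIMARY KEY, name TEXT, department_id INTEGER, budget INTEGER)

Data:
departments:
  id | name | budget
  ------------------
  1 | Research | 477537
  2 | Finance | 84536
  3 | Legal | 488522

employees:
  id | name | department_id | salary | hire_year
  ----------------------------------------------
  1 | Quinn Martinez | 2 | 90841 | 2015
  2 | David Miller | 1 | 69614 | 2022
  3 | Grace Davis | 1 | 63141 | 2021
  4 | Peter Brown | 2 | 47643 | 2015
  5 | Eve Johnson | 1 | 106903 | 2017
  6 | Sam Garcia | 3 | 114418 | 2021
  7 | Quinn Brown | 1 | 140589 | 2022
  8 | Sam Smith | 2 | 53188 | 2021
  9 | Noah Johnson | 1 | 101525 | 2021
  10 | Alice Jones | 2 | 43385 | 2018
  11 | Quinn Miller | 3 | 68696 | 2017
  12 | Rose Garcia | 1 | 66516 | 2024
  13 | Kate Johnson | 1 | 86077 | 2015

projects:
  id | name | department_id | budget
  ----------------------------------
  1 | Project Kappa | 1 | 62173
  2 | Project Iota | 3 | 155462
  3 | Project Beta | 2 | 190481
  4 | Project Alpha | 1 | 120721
SELECT c.name, p.name AS department, c.budget FROM projects c JOIN departments p ON c.department_id = p.id ORDER BY c.budget DESC

Execution result:
name | department | budget
Project Beta | Finance | 190481
Project Iota | Legal | 155462
Project Alpha | Research | 120721
Project Kappa | Research | 62173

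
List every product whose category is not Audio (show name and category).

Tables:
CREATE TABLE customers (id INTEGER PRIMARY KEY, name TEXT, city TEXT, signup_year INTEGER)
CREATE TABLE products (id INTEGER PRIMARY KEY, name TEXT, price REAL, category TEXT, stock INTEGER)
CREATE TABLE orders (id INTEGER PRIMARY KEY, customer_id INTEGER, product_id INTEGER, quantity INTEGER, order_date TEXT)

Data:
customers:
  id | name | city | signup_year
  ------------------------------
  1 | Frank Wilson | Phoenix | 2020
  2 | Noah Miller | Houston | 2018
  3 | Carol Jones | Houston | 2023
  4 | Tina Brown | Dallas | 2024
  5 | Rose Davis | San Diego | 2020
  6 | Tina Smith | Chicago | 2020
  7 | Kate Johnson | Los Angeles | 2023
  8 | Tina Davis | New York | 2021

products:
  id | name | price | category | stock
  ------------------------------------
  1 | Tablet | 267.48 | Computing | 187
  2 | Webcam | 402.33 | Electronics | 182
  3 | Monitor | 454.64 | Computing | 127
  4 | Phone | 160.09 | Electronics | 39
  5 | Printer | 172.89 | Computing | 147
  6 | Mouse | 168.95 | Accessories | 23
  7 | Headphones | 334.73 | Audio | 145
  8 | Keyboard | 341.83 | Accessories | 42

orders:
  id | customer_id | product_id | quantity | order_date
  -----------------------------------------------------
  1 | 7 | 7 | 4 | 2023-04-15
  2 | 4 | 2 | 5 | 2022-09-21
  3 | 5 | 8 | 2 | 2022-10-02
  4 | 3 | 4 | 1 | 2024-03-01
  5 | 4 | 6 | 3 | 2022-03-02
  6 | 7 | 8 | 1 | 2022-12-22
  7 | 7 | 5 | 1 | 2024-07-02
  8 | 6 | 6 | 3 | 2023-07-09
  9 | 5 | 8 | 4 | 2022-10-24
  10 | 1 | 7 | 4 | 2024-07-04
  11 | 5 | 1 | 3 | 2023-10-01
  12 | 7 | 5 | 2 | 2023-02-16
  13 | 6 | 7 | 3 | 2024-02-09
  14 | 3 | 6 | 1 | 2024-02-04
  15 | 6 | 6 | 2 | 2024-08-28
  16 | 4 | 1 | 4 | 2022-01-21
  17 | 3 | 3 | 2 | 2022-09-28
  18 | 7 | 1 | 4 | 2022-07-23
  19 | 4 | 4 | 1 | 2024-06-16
SELECT name, category FROM products WHERE category <> 'Audio'

Execution result:
name | category
Tablet | Computing
Webcam | Electronics
Monitor | Computing
Phone | Electronics
Printer | Computing
Mouse | Accessories
Keyboard | Accessories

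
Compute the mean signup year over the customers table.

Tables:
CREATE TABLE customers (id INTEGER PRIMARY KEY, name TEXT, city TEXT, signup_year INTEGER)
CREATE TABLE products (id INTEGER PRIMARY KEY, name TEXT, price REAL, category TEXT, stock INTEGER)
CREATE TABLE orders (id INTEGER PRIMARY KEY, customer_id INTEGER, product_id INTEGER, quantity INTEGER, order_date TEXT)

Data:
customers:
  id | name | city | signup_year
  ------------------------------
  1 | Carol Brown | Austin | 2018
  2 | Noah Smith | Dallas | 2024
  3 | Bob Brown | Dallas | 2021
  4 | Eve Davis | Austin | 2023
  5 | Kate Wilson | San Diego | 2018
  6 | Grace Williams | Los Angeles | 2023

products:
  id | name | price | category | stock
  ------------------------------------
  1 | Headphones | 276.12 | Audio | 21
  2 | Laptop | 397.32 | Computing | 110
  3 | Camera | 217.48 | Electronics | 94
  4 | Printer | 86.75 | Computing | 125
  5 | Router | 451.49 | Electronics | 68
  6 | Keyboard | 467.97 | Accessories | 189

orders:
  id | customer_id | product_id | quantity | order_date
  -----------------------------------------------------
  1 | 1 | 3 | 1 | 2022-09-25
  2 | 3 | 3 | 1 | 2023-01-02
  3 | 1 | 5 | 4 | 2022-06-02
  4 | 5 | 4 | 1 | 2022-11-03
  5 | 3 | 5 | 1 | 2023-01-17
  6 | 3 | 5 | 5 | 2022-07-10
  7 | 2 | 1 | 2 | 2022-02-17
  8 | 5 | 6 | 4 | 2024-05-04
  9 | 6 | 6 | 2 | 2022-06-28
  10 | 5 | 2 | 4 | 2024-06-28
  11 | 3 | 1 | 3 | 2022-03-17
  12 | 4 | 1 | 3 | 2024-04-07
SELECT AVG(signup_year) FROM customers

Execution result:
2021.17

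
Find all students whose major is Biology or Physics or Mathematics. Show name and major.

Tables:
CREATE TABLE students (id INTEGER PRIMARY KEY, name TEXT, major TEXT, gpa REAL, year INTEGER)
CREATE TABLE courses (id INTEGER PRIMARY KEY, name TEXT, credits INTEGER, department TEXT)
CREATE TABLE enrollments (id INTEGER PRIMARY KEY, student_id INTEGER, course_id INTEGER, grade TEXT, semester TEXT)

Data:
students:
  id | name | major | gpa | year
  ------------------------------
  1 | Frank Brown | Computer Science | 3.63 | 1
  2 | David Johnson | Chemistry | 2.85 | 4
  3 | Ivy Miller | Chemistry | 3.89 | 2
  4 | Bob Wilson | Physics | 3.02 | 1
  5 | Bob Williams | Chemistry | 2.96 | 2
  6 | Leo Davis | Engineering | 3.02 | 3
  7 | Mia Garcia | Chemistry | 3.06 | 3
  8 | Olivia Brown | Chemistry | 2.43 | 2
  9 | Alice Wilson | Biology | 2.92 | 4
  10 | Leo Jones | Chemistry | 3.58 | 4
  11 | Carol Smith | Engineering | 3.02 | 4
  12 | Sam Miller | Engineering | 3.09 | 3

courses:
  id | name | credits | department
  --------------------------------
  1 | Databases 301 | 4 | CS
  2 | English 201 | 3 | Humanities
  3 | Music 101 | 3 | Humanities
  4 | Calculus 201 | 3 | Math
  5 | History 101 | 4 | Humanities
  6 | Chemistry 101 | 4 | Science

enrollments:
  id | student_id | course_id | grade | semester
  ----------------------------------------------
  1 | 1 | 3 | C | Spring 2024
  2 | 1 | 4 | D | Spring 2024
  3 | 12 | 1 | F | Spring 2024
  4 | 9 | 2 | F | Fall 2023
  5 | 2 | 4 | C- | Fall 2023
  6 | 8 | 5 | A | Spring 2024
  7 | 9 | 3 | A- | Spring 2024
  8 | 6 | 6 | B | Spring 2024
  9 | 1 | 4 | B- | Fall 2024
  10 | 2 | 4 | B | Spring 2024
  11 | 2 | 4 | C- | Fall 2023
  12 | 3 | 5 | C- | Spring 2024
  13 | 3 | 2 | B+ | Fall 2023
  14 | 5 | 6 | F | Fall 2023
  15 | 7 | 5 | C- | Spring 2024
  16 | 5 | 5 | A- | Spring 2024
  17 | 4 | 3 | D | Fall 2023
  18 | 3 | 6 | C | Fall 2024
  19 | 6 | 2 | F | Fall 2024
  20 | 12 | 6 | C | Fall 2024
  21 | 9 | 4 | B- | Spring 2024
SELECT name, major FROM students WHERE major IN ('Biology', 'Physics', 'Mathematics')

Execution result:
name | major
Bob Wilson | Physics
Alice Wilson | Biology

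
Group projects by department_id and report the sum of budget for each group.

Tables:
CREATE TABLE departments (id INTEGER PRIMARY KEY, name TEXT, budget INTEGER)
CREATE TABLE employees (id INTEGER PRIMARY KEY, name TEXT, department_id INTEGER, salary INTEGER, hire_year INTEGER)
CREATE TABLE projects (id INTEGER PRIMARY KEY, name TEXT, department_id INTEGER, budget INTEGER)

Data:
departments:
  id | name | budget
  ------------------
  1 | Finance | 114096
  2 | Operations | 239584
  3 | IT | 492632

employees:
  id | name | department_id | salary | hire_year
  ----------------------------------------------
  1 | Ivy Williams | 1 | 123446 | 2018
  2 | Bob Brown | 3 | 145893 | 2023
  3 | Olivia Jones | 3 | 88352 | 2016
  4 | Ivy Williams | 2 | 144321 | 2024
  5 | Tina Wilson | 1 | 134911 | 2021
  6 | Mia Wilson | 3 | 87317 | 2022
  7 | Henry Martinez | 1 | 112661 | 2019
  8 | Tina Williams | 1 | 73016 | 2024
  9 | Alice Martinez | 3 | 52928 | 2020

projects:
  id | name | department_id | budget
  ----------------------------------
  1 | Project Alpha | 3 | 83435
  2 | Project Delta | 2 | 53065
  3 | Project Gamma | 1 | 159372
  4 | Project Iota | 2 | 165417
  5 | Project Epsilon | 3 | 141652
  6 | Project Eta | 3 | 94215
SELECT department_id, SUM(budget) AS sum_budget FROM projects GROUP BY department_id

Execution result:
department_id | sum_budget
1 | 159372
2 | 218482
3 | 319302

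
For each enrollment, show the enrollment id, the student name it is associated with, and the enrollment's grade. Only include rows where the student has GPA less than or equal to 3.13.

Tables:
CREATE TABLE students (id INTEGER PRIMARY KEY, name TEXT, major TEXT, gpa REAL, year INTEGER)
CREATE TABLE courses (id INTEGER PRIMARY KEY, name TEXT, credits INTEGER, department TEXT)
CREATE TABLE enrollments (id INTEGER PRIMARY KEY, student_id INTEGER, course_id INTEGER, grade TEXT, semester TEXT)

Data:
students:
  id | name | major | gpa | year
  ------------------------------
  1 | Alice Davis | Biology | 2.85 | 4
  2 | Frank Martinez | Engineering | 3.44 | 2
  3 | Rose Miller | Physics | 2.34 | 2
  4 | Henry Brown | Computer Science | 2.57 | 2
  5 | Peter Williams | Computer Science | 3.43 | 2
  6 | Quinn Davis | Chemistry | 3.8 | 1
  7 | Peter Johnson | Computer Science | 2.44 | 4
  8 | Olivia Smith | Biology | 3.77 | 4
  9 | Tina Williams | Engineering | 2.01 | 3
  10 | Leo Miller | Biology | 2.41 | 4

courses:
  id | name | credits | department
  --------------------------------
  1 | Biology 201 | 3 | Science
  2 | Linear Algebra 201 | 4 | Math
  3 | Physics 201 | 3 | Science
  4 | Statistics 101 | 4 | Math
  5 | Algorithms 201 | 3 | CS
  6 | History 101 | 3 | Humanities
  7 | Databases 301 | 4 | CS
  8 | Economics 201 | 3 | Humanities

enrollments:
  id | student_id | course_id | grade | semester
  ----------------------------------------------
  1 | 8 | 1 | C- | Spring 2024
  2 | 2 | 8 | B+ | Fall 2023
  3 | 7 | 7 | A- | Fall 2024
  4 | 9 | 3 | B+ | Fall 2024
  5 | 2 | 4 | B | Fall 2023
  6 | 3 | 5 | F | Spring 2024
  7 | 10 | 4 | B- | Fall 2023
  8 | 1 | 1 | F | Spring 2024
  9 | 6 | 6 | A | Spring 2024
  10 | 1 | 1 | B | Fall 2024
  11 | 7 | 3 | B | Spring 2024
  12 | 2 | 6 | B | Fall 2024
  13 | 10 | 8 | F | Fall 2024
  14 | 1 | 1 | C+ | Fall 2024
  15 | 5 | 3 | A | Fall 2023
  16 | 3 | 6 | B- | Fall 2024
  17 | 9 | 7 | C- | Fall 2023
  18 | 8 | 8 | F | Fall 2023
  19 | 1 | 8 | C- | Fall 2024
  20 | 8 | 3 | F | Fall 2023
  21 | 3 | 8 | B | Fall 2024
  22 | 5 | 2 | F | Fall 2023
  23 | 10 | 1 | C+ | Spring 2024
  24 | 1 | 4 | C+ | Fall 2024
SELECT c.id, p.name AS student, c.grade FROM enrollments c JOIN students p ON c.student_id = p.id WHERE p.gpa <= 3.13

Execution result:
id | student | grade
3 | Peter Johnson | A-
4 | Tina Williams | B+
6 | Rose Miller | F
7 | Leo Miller | B-
8 | Alice Davis | F
10 | Alice Davis | B
11 | Peter Johnson | B
13 | Leo Miller | F
14 | Alice Davis | C+
16 | Rose Miller | B-
17 | Tina Williams | C-
19 | Alice Davis | C-
21 | Rose Miller | B
23 | Leo Miller | C+
24 | Alice Davis | C+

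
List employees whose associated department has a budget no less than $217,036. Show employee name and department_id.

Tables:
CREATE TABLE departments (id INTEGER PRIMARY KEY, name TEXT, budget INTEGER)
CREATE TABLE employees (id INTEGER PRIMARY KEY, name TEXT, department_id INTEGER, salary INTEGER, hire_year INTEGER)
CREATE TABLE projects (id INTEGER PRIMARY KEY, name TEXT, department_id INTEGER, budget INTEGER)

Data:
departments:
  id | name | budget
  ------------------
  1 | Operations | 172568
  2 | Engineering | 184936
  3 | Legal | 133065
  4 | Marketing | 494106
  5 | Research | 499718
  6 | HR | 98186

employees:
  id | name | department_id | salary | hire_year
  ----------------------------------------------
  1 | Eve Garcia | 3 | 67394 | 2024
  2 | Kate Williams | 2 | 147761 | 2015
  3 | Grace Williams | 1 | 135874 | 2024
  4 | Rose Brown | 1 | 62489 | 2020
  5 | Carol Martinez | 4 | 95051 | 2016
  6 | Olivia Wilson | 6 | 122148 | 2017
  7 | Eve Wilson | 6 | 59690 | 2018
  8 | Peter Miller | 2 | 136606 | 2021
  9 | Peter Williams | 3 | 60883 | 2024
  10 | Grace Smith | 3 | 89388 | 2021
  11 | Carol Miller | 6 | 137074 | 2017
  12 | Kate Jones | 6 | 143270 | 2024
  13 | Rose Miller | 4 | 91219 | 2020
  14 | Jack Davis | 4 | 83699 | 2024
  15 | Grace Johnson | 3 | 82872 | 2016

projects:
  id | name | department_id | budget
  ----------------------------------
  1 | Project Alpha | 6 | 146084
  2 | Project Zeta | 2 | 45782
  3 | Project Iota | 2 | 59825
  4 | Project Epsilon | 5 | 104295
SELECT name, department_id FROM employees WHERE department_id IN (SELECT id FROM departments WHERE budget >= 217036)

Execution result:
name | department_id
Carol Martinez | 4
Rose Miller | 4
Jack Davis | 4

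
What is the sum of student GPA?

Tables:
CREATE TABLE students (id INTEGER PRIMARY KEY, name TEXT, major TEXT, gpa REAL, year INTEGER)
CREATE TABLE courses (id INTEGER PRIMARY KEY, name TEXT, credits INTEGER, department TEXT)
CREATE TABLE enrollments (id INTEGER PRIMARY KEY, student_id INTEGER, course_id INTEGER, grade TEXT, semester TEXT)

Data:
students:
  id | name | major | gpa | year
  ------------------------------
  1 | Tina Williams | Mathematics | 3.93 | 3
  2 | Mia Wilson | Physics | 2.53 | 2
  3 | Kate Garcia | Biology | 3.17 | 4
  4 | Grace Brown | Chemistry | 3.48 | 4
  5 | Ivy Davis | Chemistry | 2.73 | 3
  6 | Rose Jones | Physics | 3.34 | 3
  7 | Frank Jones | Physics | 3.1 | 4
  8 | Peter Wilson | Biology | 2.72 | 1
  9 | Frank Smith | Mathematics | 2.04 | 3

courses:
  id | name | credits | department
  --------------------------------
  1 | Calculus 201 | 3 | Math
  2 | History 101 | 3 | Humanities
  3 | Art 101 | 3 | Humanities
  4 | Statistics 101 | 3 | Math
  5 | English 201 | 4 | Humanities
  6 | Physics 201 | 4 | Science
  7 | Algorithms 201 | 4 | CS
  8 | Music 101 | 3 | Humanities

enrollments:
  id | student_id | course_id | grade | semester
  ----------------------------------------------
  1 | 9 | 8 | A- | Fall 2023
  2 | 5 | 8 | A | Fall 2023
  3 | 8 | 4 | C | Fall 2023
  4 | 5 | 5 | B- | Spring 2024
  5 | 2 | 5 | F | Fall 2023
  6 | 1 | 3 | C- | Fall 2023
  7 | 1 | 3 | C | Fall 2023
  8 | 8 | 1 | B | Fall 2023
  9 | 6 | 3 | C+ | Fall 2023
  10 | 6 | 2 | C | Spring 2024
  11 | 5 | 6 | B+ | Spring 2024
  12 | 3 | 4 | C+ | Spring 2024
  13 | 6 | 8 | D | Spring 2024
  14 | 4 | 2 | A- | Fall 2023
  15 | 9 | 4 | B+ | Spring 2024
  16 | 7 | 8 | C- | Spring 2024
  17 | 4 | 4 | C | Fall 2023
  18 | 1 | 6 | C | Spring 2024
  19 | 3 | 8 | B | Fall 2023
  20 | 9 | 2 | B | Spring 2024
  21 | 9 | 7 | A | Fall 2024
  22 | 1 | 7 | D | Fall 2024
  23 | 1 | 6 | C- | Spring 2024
SELECT SUM(gpa) FROM students

Execution result:
27.04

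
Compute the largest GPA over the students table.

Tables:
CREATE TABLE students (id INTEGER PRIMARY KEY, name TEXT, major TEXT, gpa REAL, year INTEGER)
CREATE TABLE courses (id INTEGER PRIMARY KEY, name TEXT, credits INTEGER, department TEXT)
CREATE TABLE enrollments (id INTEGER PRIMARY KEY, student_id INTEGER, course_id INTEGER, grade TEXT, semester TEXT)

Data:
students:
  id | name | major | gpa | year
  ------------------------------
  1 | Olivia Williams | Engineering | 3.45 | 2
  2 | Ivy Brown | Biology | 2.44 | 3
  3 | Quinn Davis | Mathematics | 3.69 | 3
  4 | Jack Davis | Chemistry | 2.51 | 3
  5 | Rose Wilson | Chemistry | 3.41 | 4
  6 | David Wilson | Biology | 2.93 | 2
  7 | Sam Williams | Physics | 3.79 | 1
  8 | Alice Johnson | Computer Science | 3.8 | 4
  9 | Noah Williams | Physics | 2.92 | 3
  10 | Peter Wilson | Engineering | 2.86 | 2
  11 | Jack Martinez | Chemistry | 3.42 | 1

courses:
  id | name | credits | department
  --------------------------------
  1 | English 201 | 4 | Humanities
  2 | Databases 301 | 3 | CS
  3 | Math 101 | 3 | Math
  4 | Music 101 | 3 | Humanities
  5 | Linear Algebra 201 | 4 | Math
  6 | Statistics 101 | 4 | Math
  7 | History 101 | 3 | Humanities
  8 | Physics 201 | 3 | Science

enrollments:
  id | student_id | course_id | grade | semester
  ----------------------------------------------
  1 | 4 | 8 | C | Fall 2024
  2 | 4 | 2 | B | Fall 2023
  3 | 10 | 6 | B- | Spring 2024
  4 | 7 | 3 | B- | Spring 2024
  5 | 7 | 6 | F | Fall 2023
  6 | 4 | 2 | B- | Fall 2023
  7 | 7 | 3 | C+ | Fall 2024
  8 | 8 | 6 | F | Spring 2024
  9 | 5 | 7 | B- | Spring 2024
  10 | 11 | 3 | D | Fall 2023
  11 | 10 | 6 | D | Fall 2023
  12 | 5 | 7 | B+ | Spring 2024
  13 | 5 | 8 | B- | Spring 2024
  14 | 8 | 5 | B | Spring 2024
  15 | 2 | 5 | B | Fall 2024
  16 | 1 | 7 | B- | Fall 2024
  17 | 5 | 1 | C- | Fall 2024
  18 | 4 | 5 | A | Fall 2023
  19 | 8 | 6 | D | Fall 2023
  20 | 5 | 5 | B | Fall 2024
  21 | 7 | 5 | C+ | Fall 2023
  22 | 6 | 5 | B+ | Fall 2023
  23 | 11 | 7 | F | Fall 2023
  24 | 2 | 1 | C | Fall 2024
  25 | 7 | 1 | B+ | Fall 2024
SELECT MAX(gpa) FROM students

Execution result:
3.80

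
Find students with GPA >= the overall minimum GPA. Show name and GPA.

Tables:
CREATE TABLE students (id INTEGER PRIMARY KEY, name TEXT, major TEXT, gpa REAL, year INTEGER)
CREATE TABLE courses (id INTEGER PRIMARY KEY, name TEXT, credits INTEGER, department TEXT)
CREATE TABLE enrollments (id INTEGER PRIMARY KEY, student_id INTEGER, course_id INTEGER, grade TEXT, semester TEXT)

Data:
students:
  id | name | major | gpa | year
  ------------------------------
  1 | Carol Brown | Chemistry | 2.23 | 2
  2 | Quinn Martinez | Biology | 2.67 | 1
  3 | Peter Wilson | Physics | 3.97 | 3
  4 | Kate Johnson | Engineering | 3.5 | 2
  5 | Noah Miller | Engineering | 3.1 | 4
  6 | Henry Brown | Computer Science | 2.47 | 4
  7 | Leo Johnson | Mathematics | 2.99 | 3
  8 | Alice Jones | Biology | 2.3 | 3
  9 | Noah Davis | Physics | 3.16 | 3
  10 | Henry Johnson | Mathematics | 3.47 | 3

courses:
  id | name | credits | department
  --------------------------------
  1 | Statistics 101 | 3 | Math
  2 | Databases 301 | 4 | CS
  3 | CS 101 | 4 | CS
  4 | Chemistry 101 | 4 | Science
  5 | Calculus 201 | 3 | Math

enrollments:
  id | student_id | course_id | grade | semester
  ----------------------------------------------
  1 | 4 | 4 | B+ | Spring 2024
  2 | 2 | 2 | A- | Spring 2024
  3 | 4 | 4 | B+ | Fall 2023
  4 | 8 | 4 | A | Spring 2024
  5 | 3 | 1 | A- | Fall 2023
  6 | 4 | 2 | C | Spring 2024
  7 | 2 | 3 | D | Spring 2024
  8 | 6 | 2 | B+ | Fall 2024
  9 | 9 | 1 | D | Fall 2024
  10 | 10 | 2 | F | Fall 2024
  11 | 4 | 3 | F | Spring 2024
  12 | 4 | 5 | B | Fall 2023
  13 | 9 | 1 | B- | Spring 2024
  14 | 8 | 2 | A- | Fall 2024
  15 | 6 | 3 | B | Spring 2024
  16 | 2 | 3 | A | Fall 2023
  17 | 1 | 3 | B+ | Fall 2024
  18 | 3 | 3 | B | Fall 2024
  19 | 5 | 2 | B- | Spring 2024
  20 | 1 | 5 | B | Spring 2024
SELECT name, gpa FROM students WHERE gpa >= (SELECT MIN(gpa) FROM students)

Execution result:
name | gpa
Carol Brown | 2.23
Quinn Martinez | 2.67
Peter Wilson | 3.97
Kate Johnson | 3.50
Noah Miller | 3.10
Henry Brown | 2.47
Leo Johnson | 2.99
Alice Jones | 2.30
Noah Davis | 3.16
Henry Johnson | 3.47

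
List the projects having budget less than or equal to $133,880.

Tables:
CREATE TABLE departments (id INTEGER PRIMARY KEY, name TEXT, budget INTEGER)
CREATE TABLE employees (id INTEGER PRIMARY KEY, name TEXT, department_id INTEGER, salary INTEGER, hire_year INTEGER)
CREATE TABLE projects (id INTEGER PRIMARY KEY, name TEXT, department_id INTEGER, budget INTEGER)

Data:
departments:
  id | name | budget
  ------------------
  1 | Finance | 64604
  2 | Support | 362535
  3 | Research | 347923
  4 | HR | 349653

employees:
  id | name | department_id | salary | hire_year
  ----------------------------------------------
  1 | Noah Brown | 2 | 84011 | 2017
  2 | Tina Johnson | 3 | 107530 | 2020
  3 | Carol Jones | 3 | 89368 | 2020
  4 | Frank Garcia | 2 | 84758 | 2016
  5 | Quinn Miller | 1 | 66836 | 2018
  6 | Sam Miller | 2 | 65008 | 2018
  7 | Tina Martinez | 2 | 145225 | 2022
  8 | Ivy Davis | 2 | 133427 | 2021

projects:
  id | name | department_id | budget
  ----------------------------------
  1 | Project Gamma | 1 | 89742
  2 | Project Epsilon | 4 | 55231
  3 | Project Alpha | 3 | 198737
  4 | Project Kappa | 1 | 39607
SELECT name, budget FROM projects WHERE budget <= 133880

Execution result:
name | budget
Project Gamma | 89742
Project Epsilon | 55231
Project Kappa | 39607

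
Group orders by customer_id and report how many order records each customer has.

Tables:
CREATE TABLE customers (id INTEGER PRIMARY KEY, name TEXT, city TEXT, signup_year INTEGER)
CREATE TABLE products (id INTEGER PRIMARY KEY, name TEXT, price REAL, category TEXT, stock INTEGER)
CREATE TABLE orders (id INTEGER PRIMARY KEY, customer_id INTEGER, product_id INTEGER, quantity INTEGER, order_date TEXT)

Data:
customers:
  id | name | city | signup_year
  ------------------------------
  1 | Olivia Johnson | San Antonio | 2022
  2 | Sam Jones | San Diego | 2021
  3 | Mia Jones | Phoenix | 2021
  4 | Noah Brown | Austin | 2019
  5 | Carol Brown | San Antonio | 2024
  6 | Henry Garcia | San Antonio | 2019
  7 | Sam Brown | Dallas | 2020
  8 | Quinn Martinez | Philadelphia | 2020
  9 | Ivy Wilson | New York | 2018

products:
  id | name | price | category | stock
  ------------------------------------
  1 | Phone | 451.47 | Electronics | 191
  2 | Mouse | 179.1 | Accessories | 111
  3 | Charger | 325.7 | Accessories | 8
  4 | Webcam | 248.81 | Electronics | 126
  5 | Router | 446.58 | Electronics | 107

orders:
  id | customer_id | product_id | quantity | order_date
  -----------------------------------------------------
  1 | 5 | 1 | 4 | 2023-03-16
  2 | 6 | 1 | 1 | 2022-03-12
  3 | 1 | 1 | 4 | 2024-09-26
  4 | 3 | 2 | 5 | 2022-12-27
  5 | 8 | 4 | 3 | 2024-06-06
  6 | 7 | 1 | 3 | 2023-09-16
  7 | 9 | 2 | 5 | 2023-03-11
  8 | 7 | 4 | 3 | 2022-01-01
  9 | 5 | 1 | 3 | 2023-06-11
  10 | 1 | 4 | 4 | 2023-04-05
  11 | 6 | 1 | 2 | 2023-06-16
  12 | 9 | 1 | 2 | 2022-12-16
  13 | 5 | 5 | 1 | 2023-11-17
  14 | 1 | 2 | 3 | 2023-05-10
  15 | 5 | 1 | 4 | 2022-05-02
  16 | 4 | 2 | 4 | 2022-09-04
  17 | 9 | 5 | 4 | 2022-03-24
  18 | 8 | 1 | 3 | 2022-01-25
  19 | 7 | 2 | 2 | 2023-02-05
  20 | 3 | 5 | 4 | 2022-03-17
SELECT customer_id, COUNT(*) AS order_count FROM orders GROUP BY customer_id

Execution result:
customer_id | order_count
1 | 3
3 | 2
4 | 1
5 | 4
6 | 2
7 | 3
8 | 2
9 | 3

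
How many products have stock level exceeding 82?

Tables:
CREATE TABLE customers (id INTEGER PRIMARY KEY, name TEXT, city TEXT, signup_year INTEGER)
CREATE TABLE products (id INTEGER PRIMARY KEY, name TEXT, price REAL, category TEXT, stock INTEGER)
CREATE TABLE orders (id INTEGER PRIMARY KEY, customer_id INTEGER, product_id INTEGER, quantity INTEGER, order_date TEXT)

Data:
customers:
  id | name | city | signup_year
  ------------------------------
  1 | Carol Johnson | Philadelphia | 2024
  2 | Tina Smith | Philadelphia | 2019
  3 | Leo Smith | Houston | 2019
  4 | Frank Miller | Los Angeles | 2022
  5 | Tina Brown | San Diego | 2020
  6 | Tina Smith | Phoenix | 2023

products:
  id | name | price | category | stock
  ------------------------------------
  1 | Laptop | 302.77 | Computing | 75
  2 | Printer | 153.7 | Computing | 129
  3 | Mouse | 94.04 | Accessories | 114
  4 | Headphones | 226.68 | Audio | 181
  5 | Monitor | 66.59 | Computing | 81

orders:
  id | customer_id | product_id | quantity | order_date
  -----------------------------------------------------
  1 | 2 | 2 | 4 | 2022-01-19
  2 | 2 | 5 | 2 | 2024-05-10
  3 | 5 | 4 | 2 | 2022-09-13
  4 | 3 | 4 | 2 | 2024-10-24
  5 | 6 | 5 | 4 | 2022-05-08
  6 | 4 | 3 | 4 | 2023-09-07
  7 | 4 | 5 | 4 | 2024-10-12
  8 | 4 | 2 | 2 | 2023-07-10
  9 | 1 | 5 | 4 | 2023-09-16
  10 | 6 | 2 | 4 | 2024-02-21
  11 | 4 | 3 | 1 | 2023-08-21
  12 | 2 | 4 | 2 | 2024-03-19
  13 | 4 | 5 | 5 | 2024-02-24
SELECT COUNT(*) FROM products WHERE stock > 82

Execution result:
3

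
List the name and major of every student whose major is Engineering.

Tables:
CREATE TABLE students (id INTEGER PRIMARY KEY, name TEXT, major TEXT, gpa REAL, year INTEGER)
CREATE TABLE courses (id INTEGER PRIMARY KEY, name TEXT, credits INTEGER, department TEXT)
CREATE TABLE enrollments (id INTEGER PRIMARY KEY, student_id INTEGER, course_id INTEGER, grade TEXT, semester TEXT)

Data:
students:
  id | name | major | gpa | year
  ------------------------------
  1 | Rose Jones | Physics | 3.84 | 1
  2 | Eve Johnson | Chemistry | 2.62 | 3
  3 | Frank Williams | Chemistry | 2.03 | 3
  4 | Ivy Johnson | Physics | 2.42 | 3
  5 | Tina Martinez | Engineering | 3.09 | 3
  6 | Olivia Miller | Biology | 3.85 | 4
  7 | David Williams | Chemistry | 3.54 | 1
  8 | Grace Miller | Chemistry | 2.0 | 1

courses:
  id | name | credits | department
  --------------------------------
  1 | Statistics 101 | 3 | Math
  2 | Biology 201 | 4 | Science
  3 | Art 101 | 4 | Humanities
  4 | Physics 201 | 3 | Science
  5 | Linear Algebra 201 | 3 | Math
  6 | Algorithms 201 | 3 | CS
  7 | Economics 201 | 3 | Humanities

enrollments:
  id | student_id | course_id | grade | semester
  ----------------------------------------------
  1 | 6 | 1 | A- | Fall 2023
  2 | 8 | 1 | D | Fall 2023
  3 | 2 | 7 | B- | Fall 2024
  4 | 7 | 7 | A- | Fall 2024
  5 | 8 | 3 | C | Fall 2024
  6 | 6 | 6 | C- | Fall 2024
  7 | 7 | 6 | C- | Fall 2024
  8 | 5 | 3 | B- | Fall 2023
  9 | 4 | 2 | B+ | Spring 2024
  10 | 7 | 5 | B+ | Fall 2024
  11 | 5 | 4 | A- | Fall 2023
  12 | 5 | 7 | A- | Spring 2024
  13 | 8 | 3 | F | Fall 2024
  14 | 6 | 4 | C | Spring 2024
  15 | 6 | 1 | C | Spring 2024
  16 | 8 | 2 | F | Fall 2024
SELECT name, major FROM students WHERE major = 'Engineering'

Execution result:
name | major
Tina Martinez | Engineering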